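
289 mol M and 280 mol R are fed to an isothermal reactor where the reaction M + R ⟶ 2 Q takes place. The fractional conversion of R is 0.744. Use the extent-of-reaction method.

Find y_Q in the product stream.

0.732

R reacted = 0.744 × 280 = 208.3 mol; ν_R = −1, so ξ = 208.3/1 = 208.3 mol.
Outlet amounts (n = n₀ + ν ξ):
  M: 289 − 1(208.3) = 80.68
  R: 280 − 1(208.3) = 71.68
  Q: 0 + 2(208.3) = 416.6
Total out = 569 mol; y_Q = 416.6 / 569 = 0.7322.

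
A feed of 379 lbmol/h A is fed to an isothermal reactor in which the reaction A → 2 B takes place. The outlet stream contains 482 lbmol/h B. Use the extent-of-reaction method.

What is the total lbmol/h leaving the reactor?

For B: n = n₀ + 2ξ → 482 = 0 + 2ξ, giving ξ = 241 lbmol/h.
Outlet amounts (n = n₀ + ν ξ):
  A: 379 − 1(241) = 138
  B: 0 + 2(241) = 482
Total out = 138 + 482 = 620 lbmol/h.

620 lbmol/h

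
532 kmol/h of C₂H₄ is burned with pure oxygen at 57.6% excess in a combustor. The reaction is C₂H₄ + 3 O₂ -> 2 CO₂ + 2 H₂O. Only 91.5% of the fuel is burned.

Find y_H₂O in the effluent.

Stoichiometric O₂ = 3 × 532 = 1596 kmol/h; O₂ fed = 1596 × 1.576 = 2515 kmol/h.
Fuel reacted = 0.915 × 532 → ξ = 486.8 kmol/h.
Outlet (n = n₀ + ν ξ):
  C₂H₄: 532 − 1(486.8) = 45.22
  O₂: 2515 − 3(486.8) = 1055
  CO₂: 0 + 2(486.8) = 973.6
  H₂O: 0 + 2(486.8) = 973.6
Total out = 3047 kmol/h; y_H₂O = 973.6 / 3047 = 0.3195.

0.319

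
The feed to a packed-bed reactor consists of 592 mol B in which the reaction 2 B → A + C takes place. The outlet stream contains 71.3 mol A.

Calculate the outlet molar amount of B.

449 mol

For A: n = n₀ + 1ξ → 71.3 = 0 + 1ξ, giving ξ = 71.3 mol.
Outlet amounts (n = n₀ + ν ξ):
  B: 592 − 2(71.3) = 449.4
  A: 0 + 1(71.3) = 71.3
  C: 0 + 1(71.3) = 71.3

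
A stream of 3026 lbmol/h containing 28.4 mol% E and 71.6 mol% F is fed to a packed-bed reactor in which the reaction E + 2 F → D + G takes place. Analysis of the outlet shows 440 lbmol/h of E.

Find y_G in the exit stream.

0.161

For E: n = n₀ − 1ξ → 440 = 859.4 − 1ξ, giving ξ = 419.4 lbmol/h.
Outlet amounts (n = n₀ + ν ξ):
  E: 859.4 − 1(419.4) = 440
  F: 2167 − 2(419.4) = 1328
  D: 0 + 1(419.4) = 419.4
  G: 0 + 1(419.4) = 419.4
Total out = 2607 lbmol/h; y_G = 419.4 / 2607 = 0.1609.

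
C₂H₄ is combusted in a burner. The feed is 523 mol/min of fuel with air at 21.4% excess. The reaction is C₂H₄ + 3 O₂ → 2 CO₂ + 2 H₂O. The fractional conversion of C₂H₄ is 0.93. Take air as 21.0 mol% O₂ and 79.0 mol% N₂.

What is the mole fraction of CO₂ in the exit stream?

Stoichiometric O₂ = 3 × 523 = 1569 mol/min; O₂ fed = 1569 × 1.214 = 1905 mol/min.
N₂ fed = 1905 × 79/21 = 7166 mol/min.
Fuel reacted = 0.93 × 523 → ξ = 486.4 mol/min.
Outlet (n = n₀ + ν ξ):
  C₂H₄: 523 − 1(486.4) = 36.61
  O₂: 1905 − 3(486.4) = 445.6
  N₂: 7166 (inert)
  CO₂: 0 + 2(486.4) = 972.8
  H₂O: 0 + 2(486.4) = 972.8
Total out = 9593 mol/min; y_CO₂ = 972.8 / 9593 = 0.1014.

0.101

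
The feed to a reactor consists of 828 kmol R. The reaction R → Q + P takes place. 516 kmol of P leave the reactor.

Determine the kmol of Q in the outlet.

For P: n = n₀ + 1ξ → 516 = 0 + 1ξ, giving ξ = 516 kmol.
Outlet amounts (n = n₀ + ν ξ):
  R: 828 − 1(516) = 312
  Q: 0 + 1(516) = 516
  P: 0 + 1(516) = 516

516 kmol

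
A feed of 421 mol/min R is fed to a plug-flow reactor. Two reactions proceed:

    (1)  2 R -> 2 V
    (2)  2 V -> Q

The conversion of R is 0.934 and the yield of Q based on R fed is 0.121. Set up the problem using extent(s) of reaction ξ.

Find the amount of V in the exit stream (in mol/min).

291 mol/min

Conversion of R: R consumed = 2ξ₁ = 0.934 × 421 → ξ₁ = 196.6 mol/min.
Yield of Q: 1ξ₂ / 421 = 0.121 → ξ₂ = 50.94 mol/min.
Outlet amounts (n = n₀ + Σ ν·ξ):
  R: 421 − 2(196.6) = 27.79
  V: 0 + 2(196.6) − 2(50.94) = 291.3
  Q: 0 + 1(50.94) = 50.94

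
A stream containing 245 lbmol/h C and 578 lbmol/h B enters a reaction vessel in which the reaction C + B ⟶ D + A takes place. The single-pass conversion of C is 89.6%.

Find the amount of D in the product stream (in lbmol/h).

C reacted = 0.896 × 245 = 219.5 lbmol/h; ν_C = −1, so ξ = 219.5/1 = 219.5 lbmol/h.
Outlet amounts (n = n₀ + ν ξ):
  C: 245 − 1(219.5) = 25.48
  B: 578 − 1(219.5) = 358.5
  D: 0 + 1(219.5) = 219.5
  A: 0 + 1(219.5) = 219.5

220 lbmol/h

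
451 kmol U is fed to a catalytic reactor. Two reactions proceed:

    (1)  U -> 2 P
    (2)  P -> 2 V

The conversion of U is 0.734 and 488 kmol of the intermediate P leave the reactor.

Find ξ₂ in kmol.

Conversion of U: U consumed = 1ξ₁ = 0.734 × 451 → ξ₁ = 331 kmol.
P balance: n_P = 0 + 2ξ₁ − 1ξ₂ = 488 → ξ₂ = (2·331 − 488)/1 = 174.1 kmol.
Outlet amounts (n = n₀ + Σ ν·ξ):
  U: 451 − 1(331) = 120
  P: 0 + 2(331) − 1(174.1) = 488
  V: 0 + 2(174.1) = 348.1

ξ₂ = 174 kmol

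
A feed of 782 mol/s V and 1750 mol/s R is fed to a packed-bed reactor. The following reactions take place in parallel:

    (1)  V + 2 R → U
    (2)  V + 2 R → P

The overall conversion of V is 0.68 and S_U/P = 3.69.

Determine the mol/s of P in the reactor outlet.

113 mol/s

Conversion of V: V consumed = 0.68 × 782 = 531.8 mol/s = 1ξ₁ + 1ξ₂.
Selectivity: 1ξ₁ / (1ξ₂) = 3.69 → ξ₁ = 3.69 ξ₂.
Substitute: (1·3.69 + 1) ξ₂ = 531.8 → ξ₂ = 113.4 mol/s, ξ₁ = 418.4 mol/s.
Outlet amounts (n = n₀ + Σ ν·ξ):
  V: 782 − 1(418.4) − 1(113.4) = 250.2
  R: 1750 − 2(418.4) − 2(113.4) = 686.5
  U: 0 + 1(418.4) = 418.4
  P: 0 + 1(113.4) = 113.4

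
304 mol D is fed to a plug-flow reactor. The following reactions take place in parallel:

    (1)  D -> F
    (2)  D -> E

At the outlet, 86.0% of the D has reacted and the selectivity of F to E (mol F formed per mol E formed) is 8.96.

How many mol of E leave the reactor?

Conversion of D: D consumed = 0.86 × 304 = 261.4 mol = 1ξ₁ + 1ξ₂.
Selectivity: 1ξ₁ / (1ξ₂) = 8.96 → ξ₁ = 8.96 ξ₂.
Substitute: (1·8.96 + 1) ξ₂ = 261.4 → ξ₂ = 26.25 mol, ξ₁ = 235.2 mol.
Outlet amounts (n = n₀ + Σ ν·ξ):
  D: 304 − 1(235.2) − 1(26.25) = 42.56
  F: 0 + 1(235.2) = 235.2
  E: 0 + 1(26.25) = 26.25

26.2 mol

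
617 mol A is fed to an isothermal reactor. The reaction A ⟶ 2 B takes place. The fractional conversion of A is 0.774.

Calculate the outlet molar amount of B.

A reacted = 0.774 × 617 = 477.6 mol; ν_A = −1, so ξ = 477.6/1 = 477.6 mol.
Outlet amounts (n = n₀ + ν ξ):
  A: 617 − 1(477.6) = 139.4
  B: 0 + 2(477.6) = 955.1

955 mol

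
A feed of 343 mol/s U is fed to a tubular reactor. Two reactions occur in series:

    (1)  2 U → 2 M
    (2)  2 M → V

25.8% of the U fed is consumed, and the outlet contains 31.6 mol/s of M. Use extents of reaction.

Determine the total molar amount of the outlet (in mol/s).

315 mol/s

Conversion of U: U consumed = 2ξ₁ = 0.258 × 343 → ξ₁ = 44.25 mol/s.
M balance: n_M = 0 + 2ξ₁ − 2ξ₂ = 31.6 → ξ₂ = (2·44.25 − 31.6)/2 = 28.45 mol/s.
Outlet amounts (n = n₀ + Σ ν·ξ):
  U: 343 − 2(44.25) = 254.5
  M: 0 + 2(44.25) − 2(28.45) = 31.6
  V: 0 + 1(28.45) = 28.45
Total out = 254.5 + 31.6 + 28.45 = 314.6 mol/s.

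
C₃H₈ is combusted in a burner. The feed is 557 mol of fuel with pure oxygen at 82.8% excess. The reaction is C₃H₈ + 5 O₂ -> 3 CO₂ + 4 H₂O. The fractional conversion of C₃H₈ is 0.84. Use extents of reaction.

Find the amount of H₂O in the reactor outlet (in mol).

1870 mol

Stoichiometric O₂ = 5 × 557 = 2785 mol; O₂ fed = 2785 × 1.828 = 5091 mol.
Fuel reacted = 0.84 × 557 → ξ = 467.9 mol.
Outlet (n = n₀ + ν ξ):
  C₃H₈: 557 − 1(467.9) = 89.12
  O₂: 5091 − 5(467.9) = 2752
  CO₂: 0 + 3(467.9) = 1404
  H₂O: 0 + 4(467.9) = 1872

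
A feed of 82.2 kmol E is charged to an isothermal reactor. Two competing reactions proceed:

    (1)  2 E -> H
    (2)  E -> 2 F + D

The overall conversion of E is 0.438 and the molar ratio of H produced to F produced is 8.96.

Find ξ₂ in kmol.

Conversion of E: E consumed = 0.438 × 82.2 = 36 kmol = 2ξ₁ + 1ξ₂.
Selectivity: 1ξ₁ / (2ξ₂) = 8.96 → ξ₁ = 17.92 ξ₂.
Substitute: (2·17.92 + 1) ξ₂ = 36 → ξ₂ = 0.9773 kmol, ξ₁ = 17.51 kmol.
Outlet amounts (n = n₀ + Σ ν·ξ):
  E: 82.2 − 2(17.51) − 1(0.9773) = 46.2
  H: 0 + 1(17.51) = 17.51
  F: 0 + 2(0.9773) = 1.955
  D: 0 + 1(0.9773) = 0.9773

ξ₂ = 0.977 kmol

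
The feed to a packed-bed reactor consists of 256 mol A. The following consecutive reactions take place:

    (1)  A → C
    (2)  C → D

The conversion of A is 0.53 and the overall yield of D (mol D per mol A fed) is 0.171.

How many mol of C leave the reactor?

Conversion of A: A consumed = 1ξ₁ = 0.53 × 256 → ξ₁ = 135.7 mol.
Yield of D: 1ξ₂ / 256 = 0.171 → ξ₂ = 43.78 mol.
Outlet amounts (n = n₀ + Σ ν·ξ):
  A: 256 − 1(135.7) = 120.3
  C: 0 + 1(135.7) − 1(43.78) = 91.9
  D: 0 + 1(43.78) = 43.78

91.9 mol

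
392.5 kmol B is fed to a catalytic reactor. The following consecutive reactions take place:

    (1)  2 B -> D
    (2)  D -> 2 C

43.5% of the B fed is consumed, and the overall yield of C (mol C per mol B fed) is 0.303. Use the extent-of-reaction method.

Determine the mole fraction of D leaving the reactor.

0.0707

Conversion of B: B consumed = 2ξ₁ = 0.435 × 392.5 → ξ₁ = 85.37 kmol.
Yield of C: 2ξ₂ / 392.5 = 0.303 → ξ₂ = 59.46 kmol.
Outlet amounts (n = n₀ + Σ ν·ξ):
  B: 392.5 − 2(85.37) = 221.8
  D: 0 + 1(85.37) − 1(59.46) = 25.91
  C: 0 + 2(59.46) = 118.9
Total out = 366.6 kmol; y_D = 25.91 / 366.6 = 0.07066.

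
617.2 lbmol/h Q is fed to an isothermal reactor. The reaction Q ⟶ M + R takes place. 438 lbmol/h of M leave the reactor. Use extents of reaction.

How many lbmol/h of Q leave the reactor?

179 lbmol/h

For M: n = n₀ + 1ξ → 438 = 0 + 1ξ, giving ξ = 438 lbmol/h.
Outlet amounts (n = n₀ + ν ξ):
  Q: 617.2 − 1(438) = 179.2
  M: 0 + 1(438) = 438
  R: 0 + 1(438) = 438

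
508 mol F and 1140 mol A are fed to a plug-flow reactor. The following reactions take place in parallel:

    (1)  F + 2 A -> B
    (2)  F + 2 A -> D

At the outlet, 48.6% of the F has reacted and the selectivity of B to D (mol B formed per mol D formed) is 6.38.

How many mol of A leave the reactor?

Conversion of F: F consumed = 0.486 × 508 = 246.9 mol = 1ξ₁ + 1ξ₂.
Selectivity: 1ξ₁ / (1ξ₂) = 6.38 → ξ₁ = 6.38 ξ₂.
Substitute: (1·6.38 + 1) ξ₂ = 246.9 → ξ₂ = 33.45 mol, ξ₁ = 213.4 mol.
Outlet amounts (n = n₀ + Σ ν·ξ):
  F: 508 − 1(213.4) − 1(33.45) = 261.1
  A: 1140 − 2(213.4) − 2(33.45) = 646.2
  B: 0 + 1(213.4) = 213.4
  D: 0 + 1(33.45) = 33.45

646 mol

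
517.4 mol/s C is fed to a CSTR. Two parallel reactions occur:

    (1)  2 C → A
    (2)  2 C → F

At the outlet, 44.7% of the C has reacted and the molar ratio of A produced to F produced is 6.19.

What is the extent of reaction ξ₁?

Conversion of C: C consumed = 0.447 × 517.4 = 231.3 mol/s = 2ξ₁ + 2ξ₂.
Selectivity: 1ξ₁ / (1ξ₂) = 6.19 → ξ₁ = 6.19 ξ₂.
Substitute: (2·6.19 + 2) ξ₂ = 231.3 → ξ₂ = 16.08 mol/s, ξ₁ = 99.56 mol/s.
Outlet amounts (n = n₀ + Σ ν·ξ):
  C: 517.4 − 2(99.56) − 2(16.08) = 286.1
  A: 0 + 1(99.56) = 99.56
  F: 0 + 1(16.08) = 16.08

ξ₁ = 99.6 mol/s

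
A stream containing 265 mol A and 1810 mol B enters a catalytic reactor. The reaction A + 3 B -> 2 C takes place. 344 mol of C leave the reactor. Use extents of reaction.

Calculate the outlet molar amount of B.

1290 mol

For C: n = n₀ + 2ξ → 344 = 0 + 2ξ, giving ξ = 172 mol.
Outlet amounts (n = n₀ + ν ξ):
  A: 265 − 1(172) = 93
  B: 1810 − 3(172) = 1294
  C: 0 + 2(172) = 344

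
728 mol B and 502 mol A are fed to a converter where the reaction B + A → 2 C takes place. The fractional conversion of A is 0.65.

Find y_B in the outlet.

A reacted = 0.65 × 502 = 326.3 mol; ν_A = −1, so ξ = 326.3/1 = 326.3 mol.
Outlet amounts (n = n₀ + ν ξ):
  B: 728 − 1(326.3) = 401.7
  A: 502 − 1(326.3) = 175.7
  C: 0 + 2(326.3) = 652.6
Total out = 1230 mol; y_B = 401.7 / 1230 = 0.3266.

0.327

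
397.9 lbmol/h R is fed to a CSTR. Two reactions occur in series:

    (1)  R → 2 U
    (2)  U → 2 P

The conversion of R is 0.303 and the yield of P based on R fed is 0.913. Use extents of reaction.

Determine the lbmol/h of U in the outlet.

Conversion of R: R consumed = 1ξ₁ = 0.303 × 397.9 → ξ₁ = 120.6 lbmol/h.
Yield of P: 2ξ₂ / 397.9 = 0.913 → ξ₂ = 181.6 lbmol/h.
Outlet amounts (n = n₀ + Σ ν·ξ):
  R: 397.9 − 1(120.6) = 277.3
  U: 0 + 2(120.6) − 1(181.6) = 59.49
  P: 0 + 2(181.6) = 363.3

59.5 lbmol/h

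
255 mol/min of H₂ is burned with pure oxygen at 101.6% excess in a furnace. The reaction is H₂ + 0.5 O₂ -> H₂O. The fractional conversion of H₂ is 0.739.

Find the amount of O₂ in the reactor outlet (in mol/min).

163 mol/min

Stoichiometric O₂ = 0.5 × 255 = 127.5 mol/min; O₂ fed = 127.5 × 2.016 = 257 mol/min.
Fuel reacted = 0.739 × 255 → ξ = 188.4 mol/min.
Outlet (n = n₀ + ν ξ):
  H₂: 255 − 1(188.4) = 66.56
  O₂: 257 − 0.5(188.4) = 162.8
  H₂O: 0 + 1(188.4) = 188.4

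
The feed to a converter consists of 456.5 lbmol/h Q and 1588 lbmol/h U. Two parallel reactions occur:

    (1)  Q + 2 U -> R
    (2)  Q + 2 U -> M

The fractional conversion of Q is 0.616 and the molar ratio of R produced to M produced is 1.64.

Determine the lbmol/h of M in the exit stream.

Conversion of Q: Q consumed = 0.616 × 456.5 = 281.2 lbmol/h = 1ξ₁ + 1ξ₂.
Selectivity: 1ξ₁ / (1ξ₂) = 1.64 → ξ₁ = 1.64 ξ₂.
Substitute: (1·1.64 + 1) ξ₂ = 281.2 → ξ₂ = 106.5 lbmol/h, ξ₁ = 174.7 lbmol/h.
Outlet amounts (n = n₀ + Σ ν·ξ):
  Q: 456.5 − 1(174.7) − 1(106.5) = 175.3
  U: 1588 − 2(174.7) − 2(106.5) = 1026
  R: 0 + 1(174.7) = 174.7
  M: 0 + 1(106.5) = 106.5

107 lbmol/h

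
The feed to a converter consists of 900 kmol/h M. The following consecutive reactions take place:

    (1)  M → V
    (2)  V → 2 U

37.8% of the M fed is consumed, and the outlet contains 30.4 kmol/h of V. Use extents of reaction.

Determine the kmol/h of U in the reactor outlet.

Conversion of M: M consumed = 1ξ₁ = 0.378 × 900 → ξ₁ = 340.2 kmol/h.
V balance: n_V = 0 + 1ξ₁ − 1ξ₂ = 30.4 → ξ₂ = (1·340.2 − 30.4)/1 = 309.8 kmol/h.
Outlet amounts (n = n₀ + Σ ν·ξ):
  M: 900 − 1(340.2) = 559.8
  V: 0 + 1(340.2) − 1(309.8) = 30.4
  U: 0 + 2(309.8) = 619.6

620 kmol/h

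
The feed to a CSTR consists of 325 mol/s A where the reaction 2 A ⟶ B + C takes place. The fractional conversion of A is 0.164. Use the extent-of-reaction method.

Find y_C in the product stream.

A reacted = 0.164 × 325 = 53.3 mol/s; ν_A = −2, so ξ = 53.3/2 = 26.65 mol/s.
Outlet amounts (n = n₀ + ν ξ):
  A: 325 − 2(26.65) = 271.7
  B: 0 + 1(26.65) = 26.65
  C: 0 + 1(26.65) = 26.65
Total out = 325 mol/s; y_C = 26.65 / 325 = 0.082.

0.082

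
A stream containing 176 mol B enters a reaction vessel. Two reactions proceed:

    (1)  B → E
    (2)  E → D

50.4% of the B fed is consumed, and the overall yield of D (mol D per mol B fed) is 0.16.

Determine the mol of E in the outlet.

Conversion of B: B consumed = 1ξ₁ = 0.504 × 176 → ξ₁ = 88.7 mol.
Yield of D: 1ξ₂ / 176 = 0.16 → ξ₂ = 28.16 mol.
Outlet amounts (n = n₀ + Σ ν·ξ):
  B: 176 − 1(88.7) = 87.3
  E: 0 + 1(88.7) − 1(28.16) = 60.54
  D: 0 + 1(28.16) = 28.16

60.5 mol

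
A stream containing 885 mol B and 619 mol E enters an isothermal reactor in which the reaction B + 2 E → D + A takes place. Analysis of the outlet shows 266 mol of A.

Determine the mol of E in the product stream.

87 mol

For A: n = n₀ + 1ξ → 266 = 0 + 1ξ, giving ξ = 266 mol.
Outlet amounts (n = n₀ + ν ξ):
  B: 885 − 1(266) = 619
  E: 619 − 2(266) = 87
  D: 0 + 1(266) = 266
  A: 0 + 1(266) = 266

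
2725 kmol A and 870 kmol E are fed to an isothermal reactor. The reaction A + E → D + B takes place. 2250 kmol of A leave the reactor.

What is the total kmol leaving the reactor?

For A: n = n₀ − 1ξ → 2250 = 2725 − 1ξ, giving ξ = 475 kmol.
Outlet amounts (n = n₀ + ν ξ):
  A: 2725 − 1(475) = 2250
  E: 870 − 1(475) = 395
  D: 0 + 1(475) = 475
  B: 0 + 1(475) = 475
Total out = 2250 + 395 + 475 + 475 = 3595 kmol.

3600 kmol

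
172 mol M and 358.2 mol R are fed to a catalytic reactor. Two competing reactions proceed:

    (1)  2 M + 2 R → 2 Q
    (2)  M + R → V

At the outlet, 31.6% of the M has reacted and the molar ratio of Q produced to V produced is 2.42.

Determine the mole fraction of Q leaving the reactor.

0.0808

Conversion of M: M consumed = 0.316 × 172 = 54.35 mol = 2ξ₁ + 1ξ₂.
Selectivity: 2ξ₁ / (1ξ₂) = 2.42 → ξ₁ = 1.21 ξ₂.
Substitute: (2·1.21 + 1) ξ₂ = 54.35 → ξ₂ = 15.89 mol, ξ₁ = 19.23 mol.
Outlet amounts (n = n₀ + Σ ν·ξ):
  M: 172 − 2(19.23) − 1(15.89) = 117.6
  R: 358.2 − 2(19.23) − 1(15.89) = 303.8
  Q: 0 + 2(19.23) = 38.46
  V: 0 + 1(15.89) = 15.89
Total out = 475.8 mol; y_Q = 38.46 / 475.8 = 0.08082.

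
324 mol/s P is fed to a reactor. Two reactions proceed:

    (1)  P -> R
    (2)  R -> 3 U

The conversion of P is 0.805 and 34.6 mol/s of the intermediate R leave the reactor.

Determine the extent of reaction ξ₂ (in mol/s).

ξ₂ = 226 mol/s

Conversion of P: P consumed = 1ξ₁ = 0.805 × 324 → ξ₁ = 260.8 mol/s.
R balance: n_R = 0 + 1ξ₁ − 1ξ₂ = 34.6 → ξ₂ = (1·260.8 − 34.6)/1 = 226.2 mol/s.
Outlet amounts (n = n₀ + Σ ν·ξ):
  P: 324 − 1(260.8) = 63.18
  R: 0 + 1(260.8) − 1(226.2) = 34.6
  U: 0 + 3(226.2) = 678.7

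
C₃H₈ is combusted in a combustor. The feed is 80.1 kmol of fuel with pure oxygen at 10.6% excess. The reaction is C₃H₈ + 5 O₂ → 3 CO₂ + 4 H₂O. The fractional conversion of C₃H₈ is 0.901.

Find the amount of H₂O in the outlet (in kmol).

289 kmol

Stoichiometric O₂ = 5 × 80.1 = 400.5 kmol; O₂ fed = 400.5 × 1.106 = 443 kmol.
Fuel reacted = 0.901 × 80.1 → ξ = 72.17 kmol.
Outlet (n = n₀ + ν ξ):
  C₃H₈: 80.1 − 1(72.17) = 7.93
  O₂: 443 − 5(72.17) = 82.1
  CO₂: 0 + 3(72.17) = 216.5
  H₂O: 0 + 4(72.17) = 288.7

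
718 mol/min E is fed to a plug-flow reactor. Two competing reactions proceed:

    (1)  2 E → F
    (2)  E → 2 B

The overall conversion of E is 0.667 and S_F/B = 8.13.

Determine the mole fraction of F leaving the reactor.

Conversion of E: E consumed = 0.667 × 718 = 478.9 mol/min = 2ξ₁ + 1ξ₂.
Selectivity: 1ξ₁ / (2ξ₂) = 8.13 → ξ₁ = 16.26 ξ₂.
Substitute: (2·16.26 + 1) ξ₂ = 478.9 → ξ₂ = 14.29 mol/min, ξ₁ = 232.3 mol/min.
Outlet amounts (n = n₀ + Σ ν·ξ):
  E: 718 − 2(232.3) − 1(14.29) = 239.1
  F: 0 + 1(232.3) = 232.3
  B: 0 + 2(14.29) = 28.57
Total out = 500 mol/min; y_F = 232.3 / 500 = 0.4646.

0.465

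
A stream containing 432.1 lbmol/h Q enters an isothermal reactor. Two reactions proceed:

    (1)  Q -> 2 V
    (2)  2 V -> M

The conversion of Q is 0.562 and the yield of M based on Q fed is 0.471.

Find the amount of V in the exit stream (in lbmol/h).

Conversion of Q: Q consumed = 1ξ₁ = 0.562 × 432.1 → ξ₁ = 242.8 lbmol/h.
Yield of M: 1ξ₂ / 432.1 = 0.471 → ξ₂ = 203.5 lbmol/h.
Outlet amounts (n = n₀ + Σ ν·ξ):
  Q: 432.1 − 1(242.8) = 189.3
  V: 0 + 2(242.8) − 2(203.5) = 78.64
  M: 0 + 1(203.5) = 203.5

78.6 lbmol/h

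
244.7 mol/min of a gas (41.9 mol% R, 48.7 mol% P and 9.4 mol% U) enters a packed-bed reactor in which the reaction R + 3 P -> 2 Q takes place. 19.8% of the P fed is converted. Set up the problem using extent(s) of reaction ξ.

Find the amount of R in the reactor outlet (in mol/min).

94.7 mol/min

P reacted = 0.198 × 119.2 = 23.6 mol/min; ν_P = −3, so ξ = 23.6/3 = 7.865 mol/min.
Outlet amounts (n = n₀ + ν ξ):
  R: 102.5 − 1(7.865) = 94.66
  P: 119.2 − 3(7.865) = 95.57
  Q: 0 + 2(7.865) = 15.73
  U: 23 (inert)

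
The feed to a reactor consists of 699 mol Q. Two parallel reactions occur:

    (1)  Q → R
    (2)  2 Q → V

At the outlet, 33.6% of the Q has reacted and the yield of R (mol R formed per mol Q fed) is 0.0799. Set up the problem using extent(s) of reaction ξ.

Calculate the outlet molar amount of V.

89.5 mol

Yield of R: 1ξ₁ / 699 = 0.0799 → ξ₁ = 55.85 mol.
Conversion of Q: 1ξ₁ + 2ξ₂ = 0.336 × 699 = 234.9 → ξ₂ = 89.51 mol.
Outlet amounts (n = n₀ + Σ ν·ξ):
  Q: 699 − 1(55.85) − 2(89.51) = 464.1
  R: 0 + 1(55.85) = 55.85
  V: 0 + 1(89.51) = 89.51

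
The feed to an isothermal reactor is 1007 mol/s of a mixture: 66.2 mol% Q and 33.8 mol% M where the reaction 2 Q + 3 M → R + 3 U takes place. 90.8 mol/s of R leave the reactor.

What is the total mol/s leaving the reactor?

916 mol/s

For R: n = n₀ + 1ξ → 90.8 = 0 + 1ξ, giving ξ = 90.8 mol/s.
Outlet amounts (n = n₀ + ν ξ):
  Q: 666.6 − 2(90.8) = 485
  M: 340.4 − 3(90.8) = 67.97
  R: 0 + 1(90.8) = 90.8
  U: 0 + 3(90.8) = 272.4
Total out = 485 + 67.97 + 90.8 + 272.4 = 916.2 mol/s.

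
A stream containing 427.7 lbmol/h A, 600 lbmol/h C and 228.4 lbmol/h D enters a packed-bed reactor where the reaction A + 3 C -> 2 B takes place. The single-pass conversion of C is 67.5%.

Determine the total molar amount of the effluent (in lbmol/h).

986 lbmol/h

C reacted = 0.675 × 600 = 405 lbmol/h; ν_C = −3, so ξ = 405/3 = 135 lbmol/h.
Outlet amounts (n = n₀ + ν ξ):
  A: 427.7 − 1(135) = 292.7
  C: 600 − 3(135) = 195
  B: 0 + 2(135) = 270
  D: 228.4 (inert)
Total out = 292.7 + 195 + 270 + 228.4 = 986.1 lbmol/h.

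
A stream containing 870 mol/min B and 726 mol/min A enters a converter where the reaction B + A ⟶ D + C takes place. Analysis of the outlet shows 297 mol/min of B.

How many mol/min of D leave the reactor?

573 mol/min

For B: n = n₀ − 1ξ → 297 = 870 − 1ξ, giving ξ = 573 mol/min.
Outlet amounts (n = n₀ + ν ξ):
  B: 870 − 1(573) = 297
  A: 726 − 1(573) = 153
  D: 0 + 1(573) = 573
  C: 0 + 1(573) = 573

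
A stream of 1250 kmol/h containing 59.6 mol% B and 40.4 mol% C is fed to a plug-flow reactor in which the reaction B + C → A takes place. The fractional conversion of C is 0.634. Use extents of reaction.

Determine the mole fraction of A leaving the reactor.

0.344

C reacted = 0.634 × 505 = 320.2 kmol/h; ν_C = −1, so ξ = 320.2/1 = 320.2 kmol/h.
Outlet amounts (n = n₀ + ν ξ):
  B: 745 − 1(320.2) = 424.8
  C: 505 − 1(320.2) = 184.8
  A: 0 + 1(320.2) = 320.2
Total out = 929.8 kmol/h; y_A = 320.2 / 929.8 = 0.3443.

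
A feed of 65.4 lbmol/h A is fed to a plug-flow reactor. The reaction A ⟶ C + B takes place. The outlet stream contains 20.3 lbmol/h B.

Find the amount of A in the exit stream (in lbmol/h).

45.1 lbmol/h

For B: n = n₀ + 1ξ → 20.3 = 0 + 1ξ, giving ξ = 20.3 lbmol/h.
Outlet amounts (n = n₀ + ν ξ):
  A: 65.4 − 1(20.3) = 45.1
  C: 0 + 1(20.3) = 20.3
  B: 0 + 1(20.3) = 20.3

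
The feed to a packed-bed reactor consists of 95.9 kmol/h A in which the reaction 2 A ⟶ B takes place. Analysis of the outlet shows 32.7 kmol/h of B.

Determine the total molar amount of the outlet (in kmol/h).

63.2 kmol/h

For B: n = n₀ + 1ξ → 32.7 = 0 + 1ξ, giving ξ = 32.7 kmol/h.
Outlet amounts (n = n₀ + ν ξ):
  A: 95.9 − 2(32.7) = 30.5
  B: 0 + 1(32.7) = 32.7
Total out = 30.5 + 32.7 = 63.2 kmol/h.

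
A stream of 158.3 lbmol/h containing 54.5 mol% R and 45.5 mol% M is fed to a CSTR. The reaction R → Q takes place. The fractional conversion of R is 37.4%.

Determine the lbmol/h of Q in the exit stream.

32.3 lbmol/h

R reacted = 0.374 × 86.27 = 32.27 lbmol/h; ν_R = −1, so ξ = 32.27/1 = 32.27 lbmol/h.
Outlet amounts (n = n₀ + ν ξ):
  R: 86.27 − 1(32.27) = 54.01
  Q: 0 + 1(32.27) = 32.27
  M: 72.03 (inert)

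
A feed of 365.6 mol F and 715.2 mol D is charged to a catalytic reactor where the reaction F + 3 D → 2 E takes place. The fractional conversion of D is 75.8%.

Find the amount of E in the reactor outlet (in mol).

361 mol

D reacted = 0.758 × 715.2 = 542.1 mol; ν_D = −3, so ξ = 542.1/3 = 180.7 mol.
Outlet amounts (n = n₀ + ν ξ):
  F: 365.6 − 1(180.7) = 184.9
  D: 715.2 − 3(180.7) = 173.1
  E: 0 + 2(180.7) = 361.4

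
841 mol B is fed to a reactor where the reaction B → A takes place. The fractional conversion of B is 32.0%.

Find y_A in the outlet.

B reacted = 0.32 × 841 = 269.1 mol; ν_B = −1, so ξ = 269.1/1 = 269.1 mol.
Outlet amounts (n = n₀ + ν ξ):
  B: 841 − 1(269.1) = 571.9
  A: 0 + 1(269.1) = 269.1
Total out = 841 mol; y_A = 269.1 / 841 = 0.32.

0.32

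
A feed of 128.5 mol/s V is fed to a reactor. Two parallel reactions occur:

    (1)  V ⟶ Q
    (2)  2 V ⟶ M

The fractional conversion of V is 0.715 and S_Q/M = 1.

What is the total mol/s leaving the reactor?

97.9 mol/s

Conversion of V: V consumed = 0.715 × 128.5 = 91.88 mol/s = 1ξ₁ + 2ξ₂.
Selectivity: 1ξ₁ / (1ξ₂) = 1 → ξ₁ = 1 ξ₂.
Substitute: (1·1 + 2) ξ₂ = 91.88 → ξ₂ = 30.63 mol/s, ξ₁ = 30.63 mol/s.
Outlet amounts (n = n₀ + Σ ν·ξ):
  V: 128.5 − 1(30.63) − 2(30.63) = 36.62
  Q: 0 + 1(30.63) = 30.63
  M: 0 + 1(30.63) = 30.63
Total out = 36.62 + 30.63 + 30.63 = 97.87 mol/s.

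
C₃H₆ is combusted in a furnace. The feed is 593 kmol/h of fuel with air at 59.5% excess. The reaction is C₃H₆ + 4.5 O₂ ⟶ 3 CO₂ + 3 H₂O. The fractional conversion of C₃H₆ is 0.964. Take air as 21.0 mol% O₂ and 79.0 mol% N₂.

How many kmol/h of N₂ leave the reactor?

Stoichiometric O₂ = 4.5 × 593 = 2668 kmol/h; O₂ fed = 2668 × 1.595 = 4256 kmol/h.
N₂ fed = 4256 × 79/21 = 16010 kmol/h.
Fuel reacted = 0.964 × 593 → ξ = 571.7 kmol/h.
Outlet (n = n₀ + ν ξ):
  C₃H₆: 593 − 1(571.7) = 21.35
  O₂: 4256 − 4.5(571.7) = 1684
  N₂: 16010 (inert)
  CO₂: 0 + 3(571.7) = 1715
  H₂O: 0 + 3(571.7) = 1715

16000 kmol/h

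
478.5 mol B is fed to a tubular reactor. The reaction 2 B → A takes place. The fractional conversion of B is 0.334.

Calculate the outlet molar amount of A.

79.9 mol

B reacted = 0.334 × 478.5 = 159.8 mol; ν_B = −2, so ξ = 159.8/2 = 79.91 mol.
Outlet amounts (n = n₀ + ν ξ):
  B: 478.5 − 2(79.91) = 318.7
  A: 0 + 1(79.91) = 79.91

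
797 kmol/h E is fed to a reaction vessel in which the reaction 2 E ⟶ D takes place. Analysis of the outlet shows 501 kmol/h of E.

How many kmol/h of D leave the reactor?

For E: n = n₀ − 2ξ → 501 = 797 − 2ξ, giving ξ = 148 kmol/h.
Outlet amounts (n = n₀ + ν ξ):
  E: 797 − 2(148) = 501
  D: 0 + 1(148) = 148

148 kmol/h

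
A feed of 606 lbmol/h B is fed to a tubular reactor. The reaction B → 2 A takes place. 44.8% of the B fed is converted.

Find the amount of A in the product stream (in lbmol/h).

B reacted = 0.448 × 606 = 271.5 lbmol/h; ν_B = −1, so ξ = 271.5/1 = 271.5 lbmol/h.
Outlet amounts (n = n₀ + ν ξ):
  B: 606 − 1(271.5) = 334.5
  A: 0 + 2(271.5) = 543

543 lbmol/h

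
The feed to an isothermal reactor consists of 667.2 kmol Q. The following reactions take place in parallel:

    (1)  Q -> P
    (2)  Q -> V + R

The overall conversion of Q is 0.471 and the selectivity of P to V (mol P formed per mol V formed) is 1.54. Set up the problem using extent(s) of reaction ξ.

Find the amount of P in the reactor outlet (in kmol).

191 kmol

Conversion of Q: Q consumed = 0.471 × 667.2 = 314.3 kmol = 1ξ₁ + 1ξ₂.
Selectivity: 1ξ₁ / (1ξ₂) = 1.54 → ξ₁ = 1.54 ξ₂.
Substitute: (1·1.54 + 1) ξ₂ = 314.3 → ξ₂ = 123.7 kmol, ξ₁ = 190.5 kmol.
Outlet amounts (n = n₀ + Σ ν·ξ):
  Q: 667.2 − 1(190.5) − 1(123.7) = 352.9
  P: 0 + 1(190.5) = 190.5
  V: 0 + 1(123.7) = 123.7
  R: 0 + 1(123.7) = 123.7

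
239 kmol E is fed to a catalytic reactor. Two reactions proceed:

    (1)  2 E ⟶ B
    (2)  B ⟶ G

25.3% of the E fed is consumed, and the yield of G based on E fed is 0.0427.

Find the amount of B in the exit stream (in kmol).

20 kmol

Conversion of E: E consumed = 2ξ₁ = 0.253 × 239 → ξ₁ = 30.23 kmol.
Yield of G: 1ξ₂ / 239 = 0.0427 → ξ₂ = 10.21 kmol.
Outlet amounts (n = n₀ + Σ ν·ξ):
  E: 239 − 2(30.23) = 178.5
  B: 0 + 1(30.23) − 1(10.21) = 20.03
  G: 0 + 1(10.21) = 10.21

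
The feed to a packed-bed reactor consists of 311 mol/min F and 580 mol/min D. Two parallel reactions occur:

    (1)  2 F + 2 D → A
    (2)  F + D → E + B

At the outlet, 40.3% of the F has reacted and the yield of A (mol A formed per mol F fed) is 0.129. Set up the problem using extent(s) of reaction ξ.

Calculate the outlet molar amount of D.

455 mol/min

Yield of A: 1ξ₁ / 311 = 0.129 → ξ₁ = 40.12 mol/min.
Conversion of F: 2ξ₁ + 1ξ₂ = 0.403 × 311 = 125.3 → ξ₂ = 45.1 mol/min.
Outlet amounts (n = n₀ + Σ ν·ξ):
  F: 311 − 2(40.12) − 1(45.1) = 185.7
  D: 580 − 2(40.12) − 1(45.1) = 454.7
  A: 0 + 1(40.12) = 40.12
  E: 0 + 1(45.1) = 45.1
  B: 0 + 1(45.1) = 45.1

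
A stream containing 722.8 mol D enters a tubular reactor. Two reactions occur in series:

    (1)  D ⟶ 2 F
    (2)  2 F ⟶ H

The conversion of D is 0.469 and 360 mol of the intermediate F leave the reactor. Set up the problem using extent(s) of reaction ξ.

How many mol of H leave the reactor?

Conversion of D: D consumed = 1ξ₁ = 0.469 × 722.8 → ξ₁ = 339 mol.
F balance: n_F = 0 + 2ξ₁ − 2ξ₂ = 360 → ξ₂ = (2·339 − 360)/2 = 159 mol.
Outlet amounts (n = n₀ + Σ ν·ξ):
  D: 722.8 − 1(339) = 383.8
  F: 0 + 2(339) − 2(159) = 360
  H: 0 + 1(159) = 159

159 mol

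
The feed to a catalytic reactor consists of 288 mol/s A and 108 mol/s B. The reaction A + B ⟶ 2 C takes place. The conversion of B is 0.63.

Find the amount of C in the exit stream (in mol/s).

B reacted = 0.63 × 108 = 68.04 mol/s; ν_B = −1, so ξ = 68.04/1 = 68.04 mol/s.
Outlet amounts (n = n₀ + ν ξ):
  A: 288 − 1(68.04) = 220
  B: 108 − 1(68.04) = 39.96
  C: 0 + 2(68.04) = 136.1

136 mol/s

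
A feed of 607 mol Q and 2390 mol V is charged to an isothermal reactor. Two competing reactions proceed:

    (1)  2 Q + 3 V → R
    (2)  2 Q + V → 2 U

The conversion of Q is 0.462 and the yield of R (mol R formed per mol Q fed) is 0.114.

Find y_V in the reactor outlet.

0.797

Yield of R: 1ξ₁ / 607 = 0.114 → ξ₁ = 69.2 mol.
Conversion of Q: 2ξ₁ + 2ξ₂ = 0.462 × 607 = 280.4 → ξ₂ = 71.02 mol.
Outlet amounts (n = n₀ + Σ ν·ξ):
  Q: 607 − 2(69.2) − 2(71.02) = 326.6
  V: 2390 − 3(69.2) − 1(71.02) = 2111
  R: 0 + 1(69.2) = 69.2
  U: 0 + 2(71.02) = 142
Total out = 2649 mol; y_V = 2111 / 2649 = 0.797.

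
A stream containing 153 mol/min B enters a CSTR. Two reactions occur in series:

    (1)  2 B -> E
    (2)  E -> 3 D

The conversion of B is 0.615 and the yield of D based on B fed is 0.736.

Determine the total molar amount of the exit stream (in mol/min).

181 mol/min

Conversion of B: B consumed = 2ξ₁ = 0.615 × 153 → ξ₁ = 47.05 mol/min.
Yield of D: 3ξ₂ / 153 = 0.736 → ξ₂ = 37.54 mol/min.
Outlet amounts (n = n₀ + Σ ν·ξ):
  B: 153 − 2(47.05) = 58.91
  E: 0 + 1(47.05) − 1(37.54) = 9.511
  D: 0 + 3(37.54) = 112.6
Total out = 58.91 + 9.511 + 112.6 = 181 mol/min.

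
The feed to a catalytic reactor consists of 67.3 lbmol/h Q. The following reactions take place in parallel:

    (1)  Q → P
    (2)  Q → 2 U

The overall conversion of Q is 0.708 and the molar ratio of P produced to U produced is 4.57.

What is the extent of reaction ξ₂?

ξ₂ = 4.7 lbmol/h

Conversion of Q: Q consumed = 0.708 × 67.3 = 47.65 lbmol/h = 1ξ₁ + 1ξ₂.
Selectivity: 1ξ₁ / (2ξ₂) = 4.57 → ξ₁ = 9.14 ξ₂.
Substitute: (1·9.14 + 1) ξ₂ = 47.65 → ξ₂ = 4.699 lbmol/h, ξ₁ = 42.95 lbmol/h.
Outlet amounts (n = n₀ + Σ ν·ξ):
  Q: 67.3 − 1(42.95) − 1(4.699) = 19.65
  P: 0 + 1(42.95) = 42.95
  U: 0 + 2(4.699) = 9.398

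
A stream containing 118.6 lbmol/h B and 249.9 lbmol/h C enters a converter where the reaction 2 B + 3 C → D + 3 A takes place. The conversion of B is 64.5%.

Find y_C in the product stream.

B reacted = 0.645 × 118.6 = 76.5 lbmol/h; ν_B = −2, so ξ = 76.5/2 = 38.25 lbmol/h.
Outlet amounts (n = n₀ + ν ξ):
  B: 118.6 − 2(38.25) = 42.1
  C: 249.9 − 3(38.25) = 135.2
  D: 0 + 1(38.25) = 38.25
  A: 0 + 3(38.25) = 114.7
Total out = 330.3 lbmol/h; y_C = 135.2 / 330.3 = 0.4092.

0.409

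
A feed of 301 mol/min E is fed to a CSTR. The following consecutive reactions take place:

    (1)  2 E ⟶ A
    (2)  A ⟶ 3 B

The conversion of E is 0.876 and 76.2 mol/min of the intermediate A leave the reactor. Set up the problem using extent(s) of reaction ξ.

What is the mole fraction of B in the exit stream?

Conversion of E: E consumed = 2ξ₁ = 0.876 × 301 → ξ₁ = 131.8 mol/min.
A balance: n_A = 0 + 1ξ₁ − 1ξ₂ = 76.2 → ξ₂ = (1·131.8 − 76.2)/1 = 55.64 mol/min.
Outlet amounts (n = n₀ + Σ ν·ξ):
  E: 301 − 2(131.8) = 37.32
  A: 0 + 1(131.8) − 1(55.64) = 76.2
  B: 0 + 3(55.64) = 166.9
Total out = 280.4 mol/min; y_B = 166.9 / 280.4 = 0.5952.

0.595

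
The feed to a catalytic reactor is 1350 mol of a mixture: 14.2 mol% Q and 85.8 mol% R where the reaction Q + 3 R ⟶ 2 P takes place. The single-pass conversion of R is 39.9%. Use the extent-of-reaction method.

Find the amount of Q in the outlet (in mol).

R reacted = 0.399 × 1158 = 462.2 mol; ν_R = −3, so ξ = 462.2/3 = 154.1 mol.
Outlet amounts (n = n₀ + ν ξ):
  Q: 191.7 − 1(154.1) = 37.65
  R: 1158 − 3(154.1) = 696.1
  P: 0 + 2(154.1) = 308.1

37.6 mol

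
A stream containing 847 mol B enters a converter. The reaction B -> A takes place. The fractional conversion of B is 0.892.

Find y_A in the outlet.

0.892

B reacted = 0.892 × 847 = 755.5 mol; ν_B = −1, so ξ = 755.5/1 = 755.5 mol.
Outlet amounts (n = n₀ + ν ξ):
  B: 847 − 1(755.5) = 91.48
  A: 0 + 1(755.5) = 755.5
Total out = 847 mol; y_A = 755.5 / 847 = 0.892.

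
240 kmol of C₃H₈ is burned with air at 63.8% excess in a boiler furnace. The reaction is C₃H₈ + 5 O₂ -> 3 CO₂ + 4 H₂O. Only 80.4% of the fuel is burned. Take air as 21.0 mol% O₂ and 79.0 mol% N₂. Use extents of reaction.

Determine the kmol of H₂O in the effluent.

772 kmol

Stoichiometric O₂ = 5 × 240 = 1200 kmol; O₂ fed = 1200 × 1.638 = 1966 kmol.
N₂ fed = 1966 × 79/21 = 7394 kmol.
Fuel reacted = 0.804 × 240 → ξ = 193 kmol.
Outlet (n = n₀ + ν ξ):
  C₃H₈: 240 − 1(193) = 47.04
  O₂: 1966 − 5(193) = 1001
  N₂: 7394 (inert)
  CO₂: 0 + 3(193) = 578.9
  H₂O: 0 + 4(193) = 771.8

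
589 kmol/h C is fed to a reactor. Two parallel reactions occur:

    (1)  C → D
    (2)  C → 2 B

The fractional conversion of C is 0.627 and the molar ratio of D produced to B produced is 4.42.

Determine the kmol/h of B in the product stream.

75.1 kmol/h

Conversion of C: C consumed = 0.627 × 589 = 369.3 kmol/h = 1ξ₁ + 1ξ₂.
Selectivity: 1ξ₁ / (2ξ₂) = 4.42 → ξ₁ = 8.84 ξ₂.
Substitute: (1·8.84 + 1) ξ₂ = 369.3 → ξ₂ = 37.53 kmol/h, ξ₁ = 331.8 kmol/h.
Outlet amounts (n = n₀ + Σ ν·ξ):
  C: 589 − 1(331.8) − 1(37.53) = 219.7
  D: 0 + 1(331.8) = 331.8
  B: 0 + 2(37.53) = 75.06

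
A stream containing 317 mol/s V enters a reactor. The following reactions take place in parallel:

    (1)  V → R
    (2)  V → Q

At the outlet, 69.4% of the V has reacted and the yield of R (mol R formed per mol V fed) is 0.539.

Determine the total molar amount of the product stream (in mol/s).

317 mol/s

Yield of R: 1ξ₁ / 317 = 0.539 → ξ₁ = 170.9 mol/s.
Conversion of V: 1ξ₁ + 1ξ₂ = 0.694 × 317 = 220 → ξ₂ = 49.13 mol/s.
Outlet amounts (n = n₀ + Σ ν·ξ):
  V: 317 − 1(170.9) − 1(49.13) = 97
  R: 0 + 1(170.9) = 170.9
  Q: 0 + 1(49.13) = 49.13
Total out = 97 + 170.9 + 49.13 = 317 mol/s.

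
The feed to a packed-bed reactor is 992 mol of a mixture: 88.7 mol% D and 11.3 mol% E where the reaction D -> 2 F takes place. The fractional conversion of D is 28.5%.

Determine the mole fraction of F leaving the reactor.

0.404

D reacted = 0.285 × 879.9 = 250.8 mol; ν_D = −1, so ξ = 250.8/1 = 250.8 mol.
Outlet amounts (n = n₀ + ν ξ):
  D: 879.9 − 1(250.8) = 629.1
  F: 0 + 2(250.8) = 501.5
  E: 112.1 (inert)
Total out = 1243 mol; y_F = 501.5 / 1243 = 0.4036.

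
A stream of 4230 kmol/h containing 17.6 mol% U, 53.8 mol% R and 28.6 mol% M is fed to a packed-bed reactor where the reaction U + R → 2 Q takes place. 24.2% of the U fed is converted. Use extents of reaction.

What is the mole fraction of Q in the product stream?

0.0852

U reacted = 0.242 × 744.5 = 180.2 kmol/h; ν_U = −1, so ξ = 180.2/1 = 180.2 kmol/h.
Outlet amounts (n = n₀ + ν ξ):
  U: 744.5 − 1(180.2) = 564.3
  R: 2276 − 1(180.2) = 2096
  Q: 0 + 2(180.2) = 360.3
  M: 1210 (inert)
Total out = 4230 kmol/h; y_Q = 360.3 / 4230 = 0.08518.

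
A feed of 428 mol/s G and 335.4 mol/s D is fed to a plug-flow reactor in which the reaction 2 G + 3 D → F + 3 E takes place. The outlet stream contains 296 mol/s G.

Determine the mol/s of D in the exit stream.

137 mol/s

For G: n = n₀ − 2ξ → 296 = 428 − 2ξ, giving ξ = 66 mol/s.
Outlet amounts (n = n₀ + ν ξ):
  G: 428 − 2(66) = 296
  D: 335.4 − 3(66) = 137.4
  F: 0 + 1(66) = 66
  E: 0 + 3(66) = 198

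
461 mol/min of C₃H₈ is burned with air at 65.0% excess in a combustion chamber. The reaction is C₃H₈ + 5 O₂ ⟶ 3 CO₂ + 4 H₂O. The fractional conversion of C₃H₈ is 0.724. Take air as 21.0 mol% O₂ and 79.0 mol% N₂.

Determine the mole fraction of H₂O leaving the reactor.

Stoichiometric O₂ = 5 × 461 = 2305 mol/min; O₂ fed = 2305 × 1.650 = 3803 mol/min.
N₂ fed = 3803 × 79/21 = 14310 mol/min.
Fuel reacted = 0.724 × 461 → ξ = 333.8 mol/min.
Outlet (n = n₀ + ν ξ):
  C₃H₈: 461 − 1(333.8) = 127.2
  O₂: 3803 − 5(333.8) = 2134
  N₂: 14310 (inert)
  CO₂: 0 + 3(333.8) = 1001
  H₂O: 0 + 4(333.8) = 1335
Total out = 18910 mol/min; y_H₂O = 1335 / 18910 = 0.07062.

0.0706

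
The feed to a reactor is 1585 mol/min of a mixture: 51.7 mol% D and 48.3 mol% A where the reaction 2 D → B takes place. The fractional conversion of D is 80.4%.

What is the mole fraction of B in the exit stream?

0.262

D reacted = 0.804 × 819.4 = 658.8 mol/min; ν_D = −2, so ξ = 658.8/2 = 329.4 mol/min.
Outlet amounts (n = n₀ + ν ξ):
  D: 819.4 − 2(329.4) = 160.6
  B: 0 + 1(329.4) = 329.4
  A: 765.6 (inert)
Total out = 1256 mol/min; y_B = 329.4 / 1256 = 0.2624.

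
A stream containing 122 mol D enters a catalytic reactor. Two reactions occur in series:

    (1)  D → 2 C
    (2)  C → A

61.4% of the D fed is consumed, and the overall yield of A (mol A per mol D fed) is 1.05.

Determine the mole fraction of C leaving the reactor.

Conversion of D: D consumed = 1ξ₁ = 0.614 × 122 → ξ₁ = 74.91 mol.
Yield of A: 1ξ₂ / 122 = 1.05 → ξ₂ = 128.1 mol.
Outlet amounts (n = n₀ + Σ ν·ξ):
  D: 122 − 1(74.91) = 47.09
  C: 0 + 2(74.91) − 1(128.1) = 21.72
  A: 0 + 1(128.1) = 128.1
Total out = 196.9 mol; y_C = 21.72 / 196.9 = 0.1103.

0.11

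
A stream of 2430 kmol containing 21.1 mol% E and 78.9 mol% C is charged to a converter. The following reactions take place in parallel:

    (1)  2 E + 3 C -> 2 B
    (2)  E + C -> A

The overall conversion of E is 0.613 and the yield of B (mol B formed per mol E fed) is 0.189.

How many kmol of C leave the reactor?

1550 kmol

Yield of B: 2ξ₁ / 512.7 = 0.189 → ξ₁ = 48.45 kmol.
Conversion of E: 2ξ₁ + 1ξ₂ = 0.613 × 512.7 = 314.3 → ξ₂ = 217.4 kmol.
Outlet amounts (n = n₀ + Σ ν·ξ):
  E: 512.7 − 2(48.45) − 1(217.4) = 198.4
  C: 1917 − 3(48.45) − 1(217.4) = 1555
  B: 0 + 2(48.45) = 96.91
  A: 0 + 1(217.4) = 217.4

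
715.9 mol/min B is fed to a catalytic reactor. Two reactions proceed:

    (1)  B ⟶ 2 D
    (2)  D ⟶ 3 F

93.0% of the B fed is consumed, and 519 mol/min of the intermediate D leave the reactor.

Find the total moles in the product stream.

3010 mol/min

Conversion of B: B consumed = 1ξ₁ = 0.93 × 715.9 → ξ₁ = 665.8 mol/min.
D balance: n_D = 0 + 2ξ₁ − 1ξ₂ = 519 → ξ₂ = (2·665.8 − 519)/1 = 812.6 mol/min.
Outlet amounts (n = n₀ + Σ ν·ξ):
  B: 715.9 − 1(665.8) = 50.11
  D: 0 + 2(665.8) − 1(812.6) = 519
  F: 0 + 3(812.6) = 2438
Total out = 50.11 + 519 + 2438 = 3007 mol/min.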